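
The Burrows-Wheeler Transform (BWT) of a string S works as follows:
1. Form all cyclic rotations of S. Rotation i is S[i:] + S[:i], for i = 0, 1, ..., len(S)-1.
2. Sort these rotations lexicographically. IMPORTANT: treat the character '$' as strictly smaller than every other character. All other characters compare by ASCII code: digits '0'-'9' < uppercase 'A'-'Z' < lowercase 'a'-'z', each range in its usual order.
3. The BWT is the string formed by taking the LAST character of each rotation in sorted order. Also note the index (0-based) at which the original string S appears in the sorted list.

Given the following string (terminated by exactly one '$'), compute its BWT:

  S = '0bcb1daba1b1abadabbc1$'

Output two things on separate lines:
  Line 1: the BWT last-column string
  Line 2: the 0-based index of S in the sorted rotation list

Answer: 1$cbabbd1db1caaab0bb1a
1

Derivation:
All 22 rotations (rotation i = S[i:]+S[:i]):
  rot[0] = 0bcb1daba1b1abadabbc1$
  rot[1] = bcb1daba1b1abadabbc1$0
  rot[2] = cb1daba1b1abadabbc1$0b
  rot[3] = b1daba1b1abadabbc1$0bc
  rot[4] = 1daba1b1abadabbc1$0bcb
  rot[5] = daba1b1abadabbc1$0bcb1
  rot[6] = aba1b1abadabbc1$0bcb1d
  rot[7] = ba1b1abadabbc1$0bcb1da
  rot[8] = a1b1abadabbc1$0bcb1dab
  rot[9] = 1b1abadabbc1$0bcb1daba
  rot[10] = b1abadabbc1$0bcb1daba1
  rot[11] = 1abadabbc1$0bcb1daba1b
  rot[12] = abadabbc1$0bcb1daba1b1
  rot[13] = badabbc1$0bcb1daba1b1a
  rot[14] = adabbc1$0bcb1daba1b1ab
  rot[15] = dabbc1$0bcb1daba1b1aba
  rot[16] = abbc1$0bcb1daba1b1abad
  rot[17] = bbc1$0bcb1daba1b1abada
  rot[18] = bc1$0bcb1daba1b1abadab
  rot[19] = c1$0bcb1daba1b1abadabb
  rot[20] = 1$0bcb1daba1b1abadabbc
  rot[21] = $0bcb1daba1b1abadabbc1
Sorted (with $ < everything):
  sorted[0] = $0bcb1daba1b1abadabbc1  (last char: '1')
  sorted[1] = 0bcb1daba1b1abadabbc1$  (last char: '$')
  sorted[2] = 1$0bcb1daba1b1abadabbc  (last char: 'c')
  sorted[3] = 1abadabbc1$0bcb1daba1b  (last char: 'b')
  sorted[4] = 1b1abadabbc1$0bcb1daba  (last char: 'a')
  sorted[5] = 1daba1b1abadabbc1$0bcb  (last char: 'b')
  sorted[6] = a1b1abadabbc1$0bcb1dab  (last char: 'b')
  sorted[7] = aba1b1abadabbc1$0bcb1d  (last char: 'd')
  sorted[8] = abadabbc1$0bcb1daba1b1  (last char: '1')
  sorted[9] = abbc1$0bcb1daba1b1abad  (last char: 'd')
  sorted[10] = adabbc1$0bcb1daba1b1ab  (last char: 'b')
  sorted[11] = b1abadabbc1$0bcb1daba1  (last char: '1')
  sorted[12] = b1daba1b1abadabbc1$0bc  (last char: 'c')
  sorted[13] = ba1b1abadabbc1$0bcb1da  (last char: 'a')
  sorted[14] = badabbc1$0bcb1daba1b1a  (last char: 'a')
  sorted[15] = bbc1$0bcb1daba1b1abada  (last char: 'a')
  sorted[16] = bc1$0bcb1daba1b1abadab  (last char: 'b')
  sorted[17] = bcb1daba1b1abadabbc1$0  (last char: '0')
  sorted[18] = c1$0bcb1daba1b1abadabb  (last char: 'b')
  sorted[19] = cb1daba1b1abadabbc1$0b  (last char: 'b')
  sorted[20] = daba1b1abadabbc1$0bcb1  (last char: '1')
  sorted[21] = dabbc1$0bcb1daba1b1aba  (last char: 'a')
Last column: 1$cbabbd1db1caaab0bb1a
Original string S is at sorted index 1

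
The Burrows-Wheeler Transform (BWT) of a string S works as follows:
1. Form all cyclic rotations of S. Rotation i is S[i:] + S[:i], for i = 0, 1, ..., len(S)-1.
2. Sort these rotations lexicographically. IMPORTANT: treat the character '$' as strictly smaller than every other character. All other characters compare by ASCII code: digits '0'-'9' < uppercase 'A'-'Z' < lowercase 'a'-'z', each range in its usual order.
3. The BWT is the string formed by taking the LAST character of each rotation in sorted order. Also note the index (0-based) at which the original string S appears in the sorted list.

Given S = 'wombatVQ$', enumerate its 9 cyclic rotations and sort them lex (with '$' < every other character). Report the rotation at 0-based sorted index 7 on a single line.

All 9 rotations (rotation i = S[i:]+S[:i]):
  rot[0] = wombatVQ$
  rot[1] = ombatVQ$w
  rot[2] = mbatVQ$wo
  rot[3] = batVQ$wom
  rot[4] = atVQ$womb
  rot[5] = tVQ$womba
  rot[6] = VQ$wombat
  rot[7] = Q$wombatV
  rot[8] = $wombatVQ
Sorted (with $ < everything):
  sorted[0] = $wombatVQ
  sorted[1] = Q$wombatV
  sorted[2] = VQ$wombat
  sorted[3] = atVQ$womb
  sorted[4] = batVQ$wom
  sorted[5] = mbatVQ$wo
  sorted[6] = ombatVQ$w
  sorted[7] = tVQ$womba
  sorted[8] = wombatVQ$
sorted[7] = tVQ$womba

Answer: tVQ$womba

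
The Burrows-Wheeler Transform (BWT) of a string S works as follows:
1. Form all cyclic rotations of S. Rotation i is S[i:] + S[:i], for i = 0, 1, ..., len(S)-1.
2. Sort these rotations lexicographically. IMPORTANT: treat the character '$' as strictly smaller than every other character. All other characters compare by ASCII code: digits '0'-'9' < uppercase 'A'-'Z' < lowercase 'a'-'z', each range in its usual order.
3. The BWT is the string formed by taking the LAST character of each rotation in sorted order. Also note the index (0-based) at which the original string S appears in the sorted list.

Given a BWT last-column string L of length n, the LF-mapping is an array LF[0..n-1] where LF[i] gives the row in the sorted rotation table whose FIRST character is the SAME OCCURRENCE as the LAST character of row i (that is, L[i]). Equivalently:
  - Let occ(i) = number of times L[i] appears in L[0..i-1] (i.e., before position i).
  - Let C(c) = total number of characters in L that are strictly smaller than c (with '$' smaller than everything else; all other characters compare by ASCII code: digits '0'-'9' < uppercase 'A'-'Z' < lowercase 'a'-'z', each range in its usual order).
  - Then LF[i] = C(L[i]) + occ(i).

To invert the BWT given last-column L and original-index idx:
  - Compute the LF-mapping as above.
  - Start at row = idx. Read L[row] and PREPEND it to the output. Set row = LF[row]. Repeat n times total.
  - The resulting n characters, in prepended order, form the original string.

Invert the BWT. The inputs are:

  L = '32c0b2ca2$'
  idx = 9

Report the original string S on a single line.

Answer: cab2c2023$

Derivation:
LF mapping: 5 2 8 1 7 3 9 6 4 0
Walk LF starting at row 9, prepending L[row]:
  step 1: row=9, L[9]='$', prepend. Next row=LF[9]=0
  step 2: row=0, L[0]='3', prepend. Next row=LF[0]=5
  step 3: row=5, L[5]='2', prepend. Next row=LF[5]=3
  step 4: row=3, L[3]='0', prepend. Next row=LF[3]=1
  step 5: row=1, L[1]='2', prepend. Next row=LF[1]=2
  step 6: row=2, L[2]='c', prepend. Next row=LF[2]=8
  step 7: row=8, L[8]='2', prepend. Next row=LF[8]=4
  step 8: row=4, L[4]='b', prepend. Next row=LF[4]=7
  step 9: row=7, L[7]='a', prepend. Next row=LF[7]=6
  step 10: row=6, L[6]='c', prepend. Next row=LF[6]=9
Reversed output: cab2c2023$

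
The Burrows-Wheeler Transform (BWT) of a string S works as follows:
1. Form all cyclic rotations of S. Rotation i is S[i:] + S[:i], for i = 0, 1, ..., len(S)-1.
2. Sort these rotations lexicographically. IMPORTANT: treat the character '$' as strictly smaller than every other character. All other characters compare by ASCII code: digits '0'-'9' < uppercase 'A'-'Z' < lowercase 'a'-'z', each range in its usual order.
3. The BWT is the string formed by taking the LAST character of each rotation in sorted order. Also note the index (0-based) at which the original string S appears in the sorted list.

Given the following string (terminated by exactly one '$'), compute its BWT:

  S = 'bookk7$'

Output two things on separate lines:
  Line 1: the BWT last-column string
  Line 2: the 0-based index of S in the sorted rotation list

Answer: 7k$koob
2

Derivation:
All 7 rotations (rotation i = S[i:]+S[:i]):
  rot[0] = bookk7$
  rot[1] = ookk7$b
  rot[2] = okk7$bo
  rot[3] = kk7$boo
  rot[4] = k7$book
  rot[5] = 7$bookk
  rot[6] = $bookk7
Sorted (with $ < everything):
  sorted[0] = $bookk7  (last char: '7')
  sorted[1] = 7$bookk  (last char: 'k')
  sorted[2] = bookk7$  (last char: '$')
  sorted[3] = k7$book  (last char: 'k')
  sorted[4] = kk7$boo  (last char: 'o')
  sorted[5] = okk7$bo  (last char: 'o')
  sorted[6] = ookk7$b  (last char: 'b')
Last column: 7k$koob
Original string S is at sorted index 2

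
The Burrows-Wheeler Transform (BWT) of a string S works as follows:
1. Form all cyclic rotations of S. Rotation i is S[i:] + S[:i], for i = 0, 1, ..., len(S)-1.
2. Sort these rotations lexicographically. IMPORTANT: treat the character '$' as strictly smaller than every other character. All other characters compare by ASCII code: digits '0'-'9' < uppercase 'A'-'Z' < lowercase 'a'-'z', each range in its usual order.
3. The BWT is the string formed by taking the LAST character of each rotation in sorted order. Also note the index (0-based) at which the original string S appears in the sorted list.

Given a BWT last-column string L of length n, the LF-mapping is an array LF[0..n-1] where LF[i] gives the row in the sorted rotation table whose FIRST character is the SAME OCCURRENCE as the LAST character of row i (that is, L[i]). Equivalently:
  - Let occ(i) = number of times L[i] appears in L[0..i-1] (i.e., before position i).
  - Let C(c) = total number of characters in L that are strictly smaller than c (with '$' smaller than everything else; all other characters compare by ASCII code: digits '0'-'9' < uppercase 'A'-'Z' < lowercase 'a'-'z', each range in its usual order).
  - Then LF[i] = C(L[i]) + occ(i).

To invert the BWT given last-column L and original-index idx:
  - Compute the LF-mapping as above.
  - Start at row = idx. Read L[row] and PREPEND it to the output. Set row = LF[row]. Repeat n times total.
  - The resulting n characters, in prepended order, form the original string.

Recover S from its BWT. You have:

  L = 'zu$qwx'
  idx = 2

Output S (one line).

LF mapping: 5 2 0 1 3 4
Walk LF starting at row 2, prepending L[row]:
  step 1: row=2, L[2]='$', prepend. Next row=LF[2]=0
  step 2: row=0, L[0]='z', prepend. Next row=LF[0]=5
  step 3: row=5, L[5]='x', prepend. Next row=LF[5]=4
  step 4: row=4, L[4]='w', prepend. Next row=LF[4]=3
  step 5: row=3, L[3]='q', prepend. Next row=LF[3]=1
  step 6: row=1, L[1]='u', prepend. Next row=LF[1]=2
Reversed output: uqwxz$

Answer: uqwxz$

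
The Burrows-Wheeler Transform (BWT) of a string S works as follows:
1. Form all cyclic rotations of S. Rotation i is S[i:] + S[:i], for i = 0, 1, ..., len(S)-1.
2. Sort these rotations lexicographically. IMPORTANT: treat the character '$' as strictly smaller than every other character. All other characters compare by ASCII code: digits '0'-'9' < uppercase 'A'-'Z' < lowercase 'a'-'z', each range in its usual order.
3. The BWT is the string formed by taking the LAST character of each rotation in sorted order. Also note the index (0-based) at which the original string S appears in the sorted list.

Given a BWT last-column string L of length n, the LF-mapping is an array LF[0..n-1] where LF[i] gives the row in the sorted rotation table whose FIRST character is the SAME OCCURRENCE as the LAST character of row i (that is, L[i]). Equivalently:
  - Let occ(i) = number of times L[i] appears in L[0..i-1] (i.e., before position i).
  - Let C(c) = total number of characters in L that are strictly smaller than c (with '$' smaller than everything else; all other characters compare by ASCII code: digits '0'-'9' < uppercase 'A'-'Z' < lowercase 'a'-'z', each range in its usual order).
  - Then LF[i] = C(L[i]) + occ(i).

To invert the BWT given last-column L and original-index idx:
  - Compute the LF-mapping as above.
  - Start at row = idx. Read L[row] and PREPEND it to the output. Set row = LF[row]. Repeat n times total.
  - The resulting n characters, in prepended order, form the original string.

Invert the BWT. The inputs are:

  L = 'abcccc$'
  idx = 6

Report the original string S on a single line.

LF mapping: 1 2 3 4 5 6 0
Walk LF starting at row 6, prepending L[row]:
  step 1: row=6, L[6]='$', prepend. Next row=LF[6]=0
  step 2: row=0, L[0]='a', prepend. Next row=LF[0]=1
  step 3: row=1, L[1]='b', prepend. Next row=LF[1]=2
  step 4: row=2, L[2]='c', prepend. Next row=LF[2]=3
  step 5: row=3, L[3]='c', prepend. Next row=LF[3]=4
  step 6: row=4, L[4]='c', prepend. Next row=LF[4]=5
  step 7: row=5, L[5]='c', prepend. Next row=LF[5]=6
Reversed output: ccccba$

Answer: ccccba$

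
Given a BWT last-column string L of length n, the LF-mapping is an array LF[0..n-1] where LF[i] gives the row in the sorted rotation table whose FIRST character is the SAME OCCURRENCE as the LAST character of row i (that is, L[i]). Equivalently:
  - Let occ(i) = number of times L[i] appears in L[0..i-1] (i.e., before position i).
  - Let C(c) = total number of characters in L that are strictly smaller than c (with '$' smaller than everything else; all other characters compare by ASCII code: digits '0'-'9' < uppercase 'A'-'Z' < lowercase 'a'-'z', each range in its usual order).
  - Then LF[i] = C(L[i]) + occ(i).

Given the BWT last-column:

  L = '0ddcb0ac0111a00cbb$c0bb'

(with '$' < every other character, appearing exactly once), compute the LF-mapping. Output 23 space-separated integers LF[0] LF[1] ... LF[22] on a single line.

Answer: 1 21 22 17 12 2 10 18 3 7 8 9 11 4 5 19 13 14 0 20 6 15 16

Derivation:
Char counts: '$':1, '0':6, '1':3, 'a':2, 'b':5, 'c':4, 'd':2
C (first-col start): C('$')=0, C('0')=1, C('1')=7, C('a')=10, C('b')=12, C('c')=17, C('d')=21
L[0]='0': occ=0, LF[0]=C('0')+0=1+0=1
L[1]='d': occ=0, LF[1]=C('d')+0=21+0=21
L[2]='d': occ=1, LF[2]=C('d')+1=21+1=22
L[3]='c': occ=0, LF[3]=C('c')+0=17+0=17
L[4]='b': occ=0, LF[4]=C('b')+0=12+0=12
L[5]='0': occ=1, LF[5]=C('0')+1=1+1=2
L[6]='a': occ=0, LF[6]=C('a')+0=10+0=10
L[7]='c': occ=1, LF[7]=C('c')+1=17+1=18
L[8]='0': occ=2, LF[8]=C('0')+2=1+2=3
L[9]='1': occ=0, LF[9]=C('1')+0=7+0=7
L[10]='1': occ=1, LF[10]=C('1')+1=7+1=8
L[11]='1': occ=2, LF[11]=C('1')+2=7+2=9
L[12]='a': occ=1, LF[12]=C('a')+1=10+1=11
L[13]='0': occ=3, LF[13]=C('0')+3=1+3=4
L[14]='0': occ=4, LF[14]=C('0')+4=1+4=5
L[15]='c': occ=2, LF[15]=C('c')+2=17+2=19
L[16]='b': occ=1, LF[16]=C('b')+1=12+1=13
L[17]='b': occ=2, LF[17]=C('b')+2=12+2=14
L[18]='$': occ=0, LF[18]=C('$')+0=0+0=0
L[19]='c': occ=3, LF[19]=C('c')+3=17+3=20
L[20]='0': occ=5, LF[20]=C('0')+5=1+5=6
L[21]='b': occ=3, LF[21]=C('b')+3=12+3=15
L[22]='b': occ=4, LF[22]=C('b')+4=12+4=16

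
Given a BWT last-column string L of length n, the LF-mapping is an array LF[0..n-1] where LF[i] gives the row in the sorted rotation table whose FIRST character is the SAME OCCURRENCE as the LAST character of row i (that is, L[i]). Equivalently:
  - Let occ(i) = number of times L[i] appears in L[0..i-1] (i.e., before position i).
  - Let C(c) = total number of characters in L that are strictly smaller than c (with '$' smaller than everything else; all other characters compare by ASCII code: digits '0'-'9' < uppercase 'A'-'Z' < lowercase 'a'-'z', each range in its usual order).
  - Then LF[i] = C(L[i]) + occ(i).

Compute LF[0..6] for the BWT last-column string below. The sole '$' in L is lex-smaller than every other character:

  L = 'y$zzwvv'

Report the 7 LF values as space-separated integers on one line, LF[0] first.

Answer: 4 0 5 6 3 1 2

Derivation:
Char counts: '$':1, 'v':2, 'w':1, 'y':1, 'z':2
C (first-col start): C('$')=0, C('v')=1, C('w')=3, C('y')=4, C('z')=5
L[0]='y': occ=0, LF[0]=C('y')+0=4+0=4
L[1]='$': occ=0, LF[1]=C('$')+0=0+0=0
L[2]='z': occ=0, LF[2]=C('z')+0=5+0=5
L[3]='z': occ=1, LF[3]=C('z')+1=5+1=6
L[4]='w': occ=0, LF[4]=C('w')+0=3+0=3
L[5]='v': occ=0, LF[5]=C('v')+0=1+0=1
L[6]='v': occ=1, LF[6]=C('v')+1=1+1=2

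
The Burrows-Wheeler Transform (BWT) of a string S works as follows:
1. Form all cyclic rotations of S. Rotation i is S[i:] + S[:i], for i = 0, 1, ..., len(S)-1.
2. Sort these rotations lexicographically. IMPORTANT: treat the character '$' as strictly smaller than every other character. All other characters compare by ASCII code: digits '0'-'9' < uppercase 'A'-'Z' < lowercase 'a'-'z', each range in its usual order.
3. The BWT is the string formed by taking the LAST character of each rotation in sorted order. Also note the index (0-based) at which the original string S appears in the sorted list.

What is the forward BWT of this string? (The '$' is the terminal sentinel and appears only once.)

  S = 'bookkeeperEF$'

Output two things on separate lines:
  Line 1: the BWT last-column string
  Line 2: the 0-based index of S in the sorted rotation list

All 13 rotations (rotation i = S[i:]+S[:i]):
  rot[0] = bookkeeperEF$
  rot[1] = ookkeeperEF$b
  rot[2] = okkeeperEF$bo
  rot[3] = kkeeperEF$boo
  rot[4] = keeperEF$book
  rot[5] = eeperEF$bookk
  rot[6] = eperEF$bookke
  rot[7] = perEF$bookkee
  rot[8] = erEF$bookkeep
  rot[9] = rEF$bookkeepe
  rot[10] = EF$bookkeeper
  rot[11] = F$bookkeeperE
  rot[12] = $bookkeeperEF
Sorted (with $ < everything):
  sorted[0] = $bookkeeperEF  (last char: 'F')
  sorted[1] = EF$bookkeeper  (last char: 'r')
  sorted[2] = F$bookkeeperE  (last char: 'E')
  sorted[3] = bookkeeperEF$  (last char: '$')
  sorted[4] = eeperEF$bookk  (last char: 'k')
  sorted[5] = eperEF$bookke  (last char: 'e')
  sorted[6] = erEF$bookkeep  (last char: 'p')
  sorted[7] = keeperEF$book  (last char: 'k')
  sorted[8] = kkeeperEF$boo  (last char: 'o')
  sorted[9] = okkeeperEF$bo  (last char: 'o')
  sorted[10] = ookkeeperEF$b  (last char: 'b')
  sorted[11] = perEF$bookkee  (last char: 'e')
  sorted[12] = rEF$bookkeepe  (last char: 'e')
Last column: FrE$kepkoobee
Original string S is at sorted index 3

Answer: FrE$kepkoobee
3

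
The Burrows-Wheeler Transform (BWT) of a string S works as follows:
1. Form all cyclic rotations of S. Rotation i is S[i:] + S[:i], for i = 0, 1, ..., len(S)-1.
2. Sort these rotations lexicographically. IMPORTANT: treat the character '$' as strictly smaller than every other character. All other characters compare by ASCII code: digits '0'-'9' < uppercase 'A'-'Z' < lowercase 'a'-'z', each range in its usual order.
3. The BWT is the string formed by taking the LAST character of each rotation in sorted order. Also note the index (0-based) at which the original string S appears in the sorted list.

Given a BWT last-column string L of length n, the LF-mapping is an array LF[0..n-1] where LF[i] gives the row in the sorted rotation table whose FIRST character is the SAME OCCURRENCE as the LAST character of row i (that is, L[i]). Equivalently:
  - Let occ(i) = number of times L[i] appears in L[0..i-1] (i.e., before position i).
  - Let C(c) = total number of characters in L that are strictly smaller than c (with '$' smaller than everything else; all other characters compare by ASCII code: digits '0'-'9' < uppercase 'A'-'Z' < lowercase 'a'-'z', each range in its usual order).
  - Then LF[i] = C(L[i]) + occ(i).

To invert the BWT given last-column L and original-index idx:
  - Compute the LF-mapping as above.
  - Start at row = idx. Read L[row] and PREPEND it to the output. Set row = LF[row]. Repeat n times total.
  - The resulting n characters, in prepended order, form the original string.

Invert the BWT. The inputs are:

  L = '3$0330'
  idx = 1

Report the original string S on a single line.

LF mapping: 3 0 1 4 5 2
Walk LF starting at row 1, prepending L[row]:
  step 1: row=1, L[1]='$', prepend. Next row=LF[1]=0
  step 2: row=0, L[0]='3', prepend. Next row=LF[0]=3
  step 3: row=3, L[3]='3', prepend. Next row=LF[3]=4
  step 4: row=4, L[4]='3', prepend. Next row=LF[4]=5
  step 5: row=5, L[5]='0', prepend. Next row=LF[5]=2
  step 6: row=2, L[2]='0', prepend. Next row=LF[2]=1
Reversed output: 00333$

Answer: 00333$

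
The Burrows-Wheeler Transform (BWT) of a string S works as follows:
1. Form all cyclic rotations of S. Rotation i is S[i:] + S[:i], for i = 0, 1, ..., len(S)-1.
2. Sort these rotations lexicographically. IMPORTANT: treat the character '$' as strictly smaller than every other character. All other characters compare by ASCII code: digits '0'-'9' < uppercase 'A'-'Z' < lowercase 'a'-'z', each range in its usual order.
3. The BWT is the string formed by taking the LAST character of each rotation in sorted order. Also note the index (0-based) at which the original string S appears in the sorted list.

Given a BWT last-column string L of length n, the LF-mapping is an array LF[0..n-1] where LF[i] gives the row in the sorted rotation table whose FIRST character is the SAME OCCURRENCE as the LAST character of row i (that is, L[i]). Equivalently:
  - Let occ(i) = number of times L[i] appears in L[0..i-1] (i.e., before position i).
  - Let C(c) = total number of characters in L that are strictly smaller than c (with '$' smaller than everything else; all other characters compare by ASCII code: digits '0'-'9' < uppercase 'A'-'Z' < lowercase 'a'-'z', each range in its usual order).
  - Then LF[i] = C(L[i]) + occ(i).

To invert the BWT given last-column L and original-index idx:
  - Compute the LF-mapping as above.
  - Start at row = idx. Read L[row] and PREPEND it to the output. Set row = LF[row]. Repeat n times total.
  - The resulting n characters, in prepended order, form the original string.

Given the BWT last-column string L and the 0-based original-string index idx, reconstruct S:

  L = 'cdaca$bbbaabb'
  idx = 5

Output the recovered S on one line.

LF mapping: 10 12 1 11 2 0 5 6 7 3 4 8 9
Walk LF starting at row 5, prepending L[row]:
  step 1: row=5, L[5]='$', prepend. Next row=LF[5]=0
  step 2: row=0, L[0]='c', prepend. Next row=LF[0]=10
  step 3: row=10, L[10]='a', prepend. Next row=LF[10]=4
  step 4: row=4, L[4]='a', prepend. Next row=LF[4]=2
  step 5: row=2, L[2]='a', prepend. Next row=LF[2]=1
  step 6: row=1, L[1]='d', prepend. Next row=LF[1]=12
  step 7: row=12, L[12]='b', prepend. Next row=LF[12]=9
  step 8: row=9, L[9]='a', prepend. Next row=LF[9]=3
  step 9: row=3, L[3]='c', prepend. Next row=LF[3]=11
  step 10: row=11, L[11]='b', prepend. Next row=LF[11]=8
  step 11: row=8, L[8]='b', prepend. Next row=LF[8]=7
  step 12: row=7, L[7]='b', prepend. Next row=LF[7]=6
  step 13: row=6, L[6]='b', prepend. Next row=LF[6]=5
Reversed output: bbbbcabdaaac$

Answer: bbbbcabdaaac$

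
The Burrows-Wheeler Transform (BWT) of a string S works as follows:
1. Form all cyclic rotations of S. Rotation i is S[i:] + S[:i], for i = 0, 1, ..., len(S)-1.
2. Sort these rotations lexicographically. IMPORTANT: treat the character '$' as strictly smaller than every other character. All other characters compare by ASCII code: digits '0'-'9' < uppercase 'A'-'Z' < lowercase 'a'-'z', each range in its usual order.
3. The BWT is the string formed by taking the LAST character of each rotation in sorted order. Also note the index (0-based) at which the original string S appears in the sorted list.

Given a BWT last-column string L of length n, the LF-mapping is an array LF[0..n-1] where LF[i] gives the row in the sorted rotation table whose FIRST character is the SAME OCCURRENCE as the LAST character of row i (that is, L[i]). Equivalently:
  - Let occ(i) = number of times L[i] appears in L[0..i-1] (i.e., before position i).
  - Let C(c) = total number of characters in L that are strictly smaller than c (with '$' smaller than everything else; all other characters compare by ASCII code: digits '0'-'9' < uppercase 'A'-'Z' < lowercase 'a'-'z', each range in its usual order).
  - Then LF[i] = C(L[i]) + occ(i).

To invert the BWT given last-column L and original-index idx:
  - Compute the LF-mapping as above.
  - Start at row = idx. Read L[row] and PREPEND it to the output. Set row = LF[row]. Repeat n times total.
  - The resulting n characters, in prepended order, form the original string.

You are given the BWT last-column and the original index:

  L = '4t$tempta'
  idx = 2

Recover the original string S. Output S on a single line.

Answer: attempt4$

Derivation:
LF mapping: 1 6 0 7 3 4 5 8 2
Walk LF starting at row 2, prepending L[row]:
  step 1: row=2, L[2]='$', prepend. Next row=LF[2]=0
  step 2: row=0, L[0]='4', prepend. Next row=LF[0]=1
  step 3: row=1, L[1]='t', prepend. Next row=LF[1]=6
  step 4: row=6, L[6]='p', prepend. Next row=LF[6]=5
  step 5: row=5, L[5]='m', prepend. Next row=LF[5]=4
  step 6: row=4, L[4]='e', prepend. Next row=LF[4]=3
  step 7: row=3, L[3]='t', prepend. Next row=LF[3]=7
  step 8: row=7, L[7]='t', prepend. Next row=LF[7]=8
  step 9: row=8, L[8]='a', prepend. Next row=LF[8]=2
Reversed output: attempt4$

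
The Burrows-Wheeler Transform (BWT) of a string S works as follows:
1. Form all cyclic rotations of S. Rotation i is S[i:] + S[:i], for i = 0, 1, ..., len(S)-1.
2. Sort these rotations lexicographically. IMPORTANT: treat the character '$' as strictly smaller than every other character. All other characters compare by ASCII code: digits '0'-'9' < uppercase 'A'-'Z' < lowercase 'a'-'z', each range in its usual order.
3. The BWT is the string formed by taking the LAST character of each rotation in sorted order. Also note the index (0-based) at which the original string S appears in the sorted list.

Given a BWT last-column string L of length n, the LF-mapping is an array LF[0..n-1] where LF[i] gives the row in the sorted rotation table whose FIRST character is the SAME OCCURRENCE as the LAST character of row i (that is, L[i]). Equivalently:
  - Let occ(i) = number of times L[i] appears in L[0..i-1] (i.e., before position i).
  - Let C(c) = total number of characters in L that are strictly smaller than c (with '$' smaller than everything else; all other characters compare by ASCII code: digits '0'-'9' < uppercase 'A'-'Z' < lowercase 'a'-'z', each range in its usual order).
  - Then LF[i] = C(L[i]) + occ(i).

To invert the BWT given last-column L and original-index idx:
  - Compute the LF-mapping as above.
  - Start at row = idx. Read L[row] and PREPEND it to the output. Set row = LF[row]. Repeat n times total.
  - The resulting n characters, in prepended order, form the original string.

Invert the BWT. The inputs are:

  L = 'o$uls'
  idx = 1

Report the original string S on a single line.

Answer: lsuo$

Derivation:
LF mapping: 2 0 4 1 3
Walk LF starting at row 1, prepending L[row]:
  step 1: row=1, L[1]='$', prepend. Next row=LF[1]=0
  step 2: row=0, L[0]='o', prepend. Next row=LF[0]=2
  step 3: row=2, L[2]='u', prepend. Next row=LF[2]=4
  step 4: row=4, L[4]='s', prepend. Next row=LF[4]=3
  step 5: row=3, L[3]='l', prepend. Next row=LF[3]=1
Reversed output: lsuo$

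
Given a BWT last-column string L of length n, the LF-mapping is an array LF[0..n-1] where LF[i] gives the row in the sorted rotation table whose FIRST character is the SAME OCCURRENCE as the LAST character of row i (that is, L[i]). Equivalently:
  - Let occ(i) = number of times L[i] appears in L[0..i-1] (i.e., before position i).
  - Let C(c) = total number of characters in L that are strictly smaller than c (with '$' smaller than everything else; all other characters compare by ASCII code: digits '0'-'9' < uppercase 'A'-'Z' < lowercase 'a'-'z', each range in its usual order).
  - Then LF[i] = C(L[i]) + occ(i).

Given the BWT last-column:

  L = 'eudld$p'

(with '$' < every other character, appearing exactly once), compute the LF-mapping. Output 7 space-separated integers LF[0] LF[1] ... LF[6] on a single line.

Answer: 3 6 1 4 2 0 5

Derivation:
Char counts: '$':1, 'd':2, 'e':1, 'l':1, 'p':1, 'u':1
C (first-col start): C('$')=0, C('d')=1, C('e')=3, C('l')=4, C('p')=5, C('u')=6
L[0]='e': occ=0, LF[0]=C('e')+0=3+0=3
L[1]='u': occ=0, LF[1]=C('u')+0=6+0=6
L[2]='d': occ=0, LF[2]=C('d')+0=1+0=1
L[3]='l': occ=0, LF[3]=C('l')+0=4+0=4
L[4]='d': occ=1, LF[4]=C('d')+1=1+1=2
L[5]='$': occ=0, LF[5]=C('$')+0=0+0=0
L[6]='p': occ=0, LF[6]=C('p')+0=5+0=5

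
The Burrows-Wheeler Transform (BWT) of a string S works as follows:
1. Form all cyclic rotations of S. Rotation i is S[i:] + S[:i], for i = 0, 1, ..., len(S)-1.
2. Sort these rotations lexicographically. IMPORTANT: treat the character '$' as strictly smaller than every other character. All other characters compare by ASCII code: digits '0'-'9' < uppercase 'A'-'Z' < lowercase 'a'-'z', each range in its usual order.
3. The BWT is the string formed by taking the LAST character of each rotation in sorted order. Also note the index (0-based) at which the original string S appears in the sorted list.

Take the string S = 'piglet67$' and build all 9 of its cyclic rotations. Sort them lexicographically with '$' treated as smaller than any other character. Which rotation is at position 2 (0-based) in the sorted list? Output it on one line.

Answer: 7$piglet6

Derivation:
All 9 rotations (rotation i = S[i:]+S[:i]):
  rot[0] = piglet67$
  rot[1] = iglet67$p
  rot[2] = glet67$pi
  rot[3] = let67$pig
  rot[4] = et67$pigl
  rot[5] = t67$pigle
  rot[6] = 67$piglet
  rot[7] = 7$piglet6
  rot[8] = $piglet67
Sorted (with $ < everything):
  sorted[0] = $piglet67
  sorted[1] = 67$piglet
  sorted[2] = 7$piglet6
  sorted[3] = et67$pigl
  sorted[4] = glet67$pi
  sorted[5] = iglet67$p
  sorted[6] = let67$pig
  sorted[7] = piglet67$
  sorted[8] = t67$pigle
sorted[2] = 7$piglet6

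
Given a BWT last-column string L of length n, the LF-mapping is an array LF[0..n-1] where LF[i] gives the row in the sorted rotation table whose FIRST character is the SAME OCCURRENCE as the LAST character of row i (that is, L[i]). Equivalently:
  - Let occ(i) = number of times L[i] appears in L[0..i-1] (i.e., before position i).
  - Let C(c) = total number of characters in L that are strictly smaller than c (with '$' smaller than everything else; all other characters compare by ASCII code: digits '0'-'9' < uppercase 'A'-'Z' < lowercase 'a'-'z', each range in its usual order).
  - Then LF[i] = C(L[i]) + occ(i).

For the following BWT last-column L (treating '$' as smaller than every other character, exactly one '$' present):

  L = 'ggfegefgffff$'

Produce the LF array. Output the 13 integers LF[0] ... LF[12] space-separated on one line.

Answer: 9 10 3 1 11 2 4 12 5 6 7 8 0

Derivation:
Char counts: '$':1, 'e':2, 'f':6, 'g':4
C (first-col start): C('$')=0, C('e')=1, C('f')=3, C('g')=9
L[0]='g': occ=0, LF[0]=C('g')+0=9+0=9
L[1]='g': occ=1, LF[1]=C('g')+1=9+1=10
L[2]='f': occ=0, LF[2]=C('f')+0=3+0=3
L[3]='e': occ=0, LF[3]=C('e')+0=1+0=1
L[4]='g': occ=2, LF[4]=C('g')+2=9+2=11
L[5]='e': occ=1, LF[5]=C('e')+1=1+1=2
L[6]='f': occ=1, LF[6]=C('f')+1=3+1=4
L[7]='g': occ=3, LF[7]=C('g')+3=9+3=12
L[8]='f': occ=2, LF[8]=C('f')+2=3+2=5
L[9]='f': occ=3, LF[9]=C('f')+3=3+3=6
L[10]='f': occ=4, LF[10]=C('f')+4=3+4=7
L[11]='f': occ=5, LF[11]=C('f')+5=3+5=8
L[12]='$': occ=0, LF[12]=C('$')+0=0+0=0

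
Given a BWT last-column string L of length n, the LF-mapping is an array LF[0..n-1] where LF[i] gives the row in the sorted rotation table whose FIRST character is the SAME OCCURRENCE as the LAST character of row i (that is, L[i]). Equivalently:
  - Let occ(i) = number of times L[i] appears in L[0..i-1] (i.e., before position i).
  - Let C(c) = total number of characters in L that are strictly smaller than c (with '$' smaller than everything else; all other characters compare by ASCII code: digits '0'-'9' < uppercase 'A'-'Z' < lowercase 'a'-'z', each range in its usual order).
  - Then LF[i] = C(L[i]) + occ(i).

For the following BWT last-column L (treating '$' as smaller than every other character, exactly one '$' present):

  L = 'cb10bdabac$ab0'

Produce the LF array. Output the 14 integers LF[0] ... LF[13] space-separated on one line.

Answer: 11 7 3 1 8 13 4 9 5 12 0 6 10 2

Derivation:
Char counts: '$':1, '0':2, '1':1, 'a':3, 'b':4, 'c':2, 'd':1
C (first-col start): C('$')=0, C('0')=1, C('1')=3, C('a')=4, C('b')=7, C('c')=11, C('d')=13
L[0]='c': occ=0, LF[0]=C('c')+0=11+0=11
L[1]='b': occ=0, LF[1]=C('b')+0=7+0=7
L[2]='1': occ=0, LF[2]=C('1')+0=3+0=3
L[3]='0': occ=0, LF[3]=C('0')+0=1+0=1
L[4]='b': occ=1, LF[4]=C('b')+1=7+1=8
L[5]='d': occ=0, LF[5]=C('d')+0=13+0=13
L[6]='a': occ=0, LF[6]=C('a')+0=4+0=4
L[7]='b': occ=2, LF[7]=C('b')+2=7+2=9
L[8]='a': occ=1, LF[8]=C('a')+1=4+1=5
L[9]='c': occ=1, LF[9]=C('c')+1=11+1=12
L[10]='$': occ=0, LF[10]=C('$')+0=0+0=0
L[11]='a': occ=2, LF[11]=C('a')+2=4+2=6
L[12]='b': occ=3, LF[12]=C('b')+3=7+3=10
L[13]='0': occ=1, LF[13]=C('0')+1=1+1=2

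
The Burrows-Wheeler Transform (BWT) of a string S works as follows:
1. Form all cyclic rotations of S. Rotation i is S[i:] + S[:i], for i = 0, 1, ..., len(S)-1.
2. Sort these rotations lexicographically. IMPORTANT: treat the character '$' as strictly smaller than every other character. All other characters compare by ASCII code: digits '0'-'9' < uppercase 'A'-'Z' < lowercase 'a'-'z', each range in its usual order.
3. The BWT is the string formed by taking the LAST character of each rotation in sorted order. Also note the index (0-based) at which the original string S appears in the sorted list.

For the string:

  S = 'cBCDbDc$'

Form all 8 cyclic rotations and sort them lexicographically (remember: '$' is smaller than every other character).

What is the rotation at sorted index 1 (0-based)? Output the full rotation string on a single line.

Answer: BCDbDc$c

Derivation:
All 8 rotations (rotation i = S[i:]+S[:i]):
  rot[0] = cBCDbDc$
  rot[1] = BCDbDc$c
  rot[2] = CDbDc$cB
  rot[3] = DbDc$cBC
  rot[4] = bDc$cBCD
  rot[5] = Dc$cBCDb
  rot[6] = c$cBCDbD
  rot[7] = $cBCDbDc
Sorted (with $ < everything):
  sorted[0] = $cBCDbDc
  sorted[1] = BCDbDc$c
  sorted[2] = CDbDc$cB
  sorted[3] = DbDc$cBC
  sorted[4] = Dc$cBCDb
  sorted[5] = bDc$cBCD
  sorted[6] = c$cBCDbD
  sorted[7] = cBCDbDc$
sorted[1] = BCDbDc$c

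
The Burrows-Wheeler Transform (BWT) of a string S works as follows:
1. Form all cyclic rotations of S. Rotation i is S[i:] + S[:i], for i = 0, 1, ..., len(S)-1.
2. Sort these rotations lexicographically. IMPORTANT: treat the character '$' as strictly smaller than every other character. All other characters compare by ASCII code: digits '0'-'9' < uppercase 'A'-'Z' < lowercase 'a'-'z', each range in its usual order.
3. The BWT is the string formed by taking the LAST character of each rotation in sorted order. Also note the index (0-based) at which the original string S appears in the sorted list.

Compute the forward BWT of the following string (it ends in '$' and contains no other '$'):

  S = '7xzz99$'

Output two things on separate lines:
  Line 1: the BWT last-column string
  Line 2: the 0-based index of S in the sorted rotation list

All 7 rotations (rotation i = S[i:]+S[:i]):
  rot[0] = 7xzz99$
  rot[1] = xzz99$7
  rot[2] = zz99$7x
  rot[3] = z99$7xz
  rot[4] = 99$7xzz
  rot[5] = 9$7xzz9
  rot[6] = $7xzz99
Sorted (with $ < everything):
  sorted[0] = $7xzz99  (last char: '9')
  sorted[1] = 7xzz99$  (last char: '$')
  sorted[2] = 9$7xzz9  (last char: '9')
  sorted[3] = 99$7xzz  (last char: 'z')
  sorted[4] = xzz99$7  (last char: '7')
  sorted[5] = z99$7xz  (last char: 'z')
  sorted[6] = zz99$7x  (last char: 'x')
Last column: 9$9z7zx
Original string S is at sorted index 1

Answer: 9$9z7zx
1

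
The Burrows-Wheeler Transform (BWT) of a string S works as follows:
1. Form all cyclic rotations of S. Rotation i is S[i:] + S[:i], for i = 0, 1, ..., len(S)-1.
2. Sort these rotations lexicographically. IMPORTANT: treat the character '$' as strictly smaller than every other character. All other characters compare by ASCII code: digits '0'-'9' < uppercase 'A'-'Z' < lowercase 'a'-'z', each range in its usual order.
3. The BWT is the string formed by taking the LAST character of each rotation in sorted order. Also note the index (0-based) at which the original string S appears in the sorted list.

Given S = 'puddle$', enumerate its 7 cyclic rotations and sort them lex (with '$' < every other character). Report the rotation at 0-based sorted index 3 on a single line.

Answer: e$puddl

Derivation:
All 7 rotations (rotation i = S[i:]+S[:i]):
  rot[0] = puddle$
  rot[1] = uddle$p
  rot[2] = ddle$pu
  rot[3] = dle$pud
  rot[4] = le$pudd
  rot[5] = e$puddl
  rot[6] = $puddle
Sorted (with $ < everything):
  sorted[0] = $puddle
  sorted[1] = ddle$pu
  sorted[2] = dle$pud
  sorted[3] = e$puddl
  sorted[4] = le$pudd
  sorted[5] = puddle$
  sorted[6] = uddle$p
sorted[3] = e$puddl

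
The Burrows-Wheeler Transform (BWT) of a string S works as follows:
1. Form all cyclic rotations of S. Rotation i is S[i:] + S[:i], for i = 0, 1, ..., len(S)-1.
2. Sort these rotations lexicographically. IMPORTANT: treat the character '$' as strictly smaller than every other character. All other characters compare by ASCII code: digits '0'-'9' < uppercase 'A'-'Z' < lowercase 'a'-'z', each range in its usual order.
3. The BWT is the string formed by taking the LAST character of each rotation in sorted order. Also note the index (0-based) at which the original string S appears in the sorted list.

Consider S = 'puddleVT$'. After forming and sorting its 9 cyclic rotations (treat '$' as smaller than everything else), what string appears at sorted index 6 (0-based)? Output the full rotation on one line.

All 9 rotations (rotation i = S[i:]+S[:i]):
  rot[0] = puddleVT$
  rot[1] = uddleVT$p
  rot[2] = ddleVT$pu
  rot[3] = dleVT$pud
  rot[4] = leVT$pudd
  rot[5] = eVT$puddl
  rot[6] = VT$puddle
  rot[7] = T$puddleV
  rot[8] = $puddleVT
Sorted (with $ < everything):
  sorted[0] = $puddleVT
  sorted[1] = T$puddleV
  sorted[2] = VT$puddle
  sorted[3] = ddleVT$pu
  sorted[4] = dleVT$pud
  sorted[5] = eVT$puddl
  sorted[6] = leVT$pudd
  sorted[7] = puddleVT$
  sorted[8] = uddleVT$p
sorted[6] = leVT$pudd

Answer: leVT$pudd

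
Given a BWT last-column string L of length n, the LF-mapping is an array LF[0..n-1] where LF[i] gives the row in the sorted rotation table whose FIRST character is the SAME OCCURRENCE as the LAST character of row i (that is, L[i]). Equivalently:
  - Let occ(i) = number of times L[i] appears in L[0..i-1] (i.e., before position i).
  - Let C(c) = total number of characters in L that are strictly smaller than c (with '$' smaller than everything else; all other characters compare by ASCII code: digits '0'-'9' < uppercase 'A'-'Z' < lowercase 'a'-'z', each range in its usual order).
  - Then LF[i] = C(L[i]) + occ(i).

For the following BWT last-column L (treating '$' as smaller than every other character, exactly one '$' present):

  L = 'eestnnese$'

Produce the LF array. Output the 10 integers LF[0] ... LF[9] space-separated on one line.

Answer: 1 2 7 9 5 6 3 8 4 0

Derivation:
Char counts: '$':1, 'e':4, 'n':2, 's':2, 't':1
C (first-col start): C('$')=0, C('e')=1, C('n')=5, C('s')=7, C('t')=9
L[0]='e': occ=0, LF[0]=C('e')+0=1+0=1
L[1]='e': occ=1, LF[1]=C('e')+1=1+1=2
L[2]='s': occ=0, LF[2]=C('s')+0=7+0=7
L[3]='t': occ=0, LF[3]=C('t')+0=9+0=9
L[4]='n': occ=0, LF[4]=C('n')+0=5+0=5
L[5]='n': occ=1, LF[5]=C('n')+1=5+1=6
L[6]='e': occ=2, LF[6]=C('e')+2=1+2=3
L[7]='s': occ=1, LF[7]=C('s')+1=7+1=8
L[8]='e': occ=3, LF[8]=C('e')+3=1+3=4
L[9]='$': occ=0, LF[9]=C('$')+0=0+0=0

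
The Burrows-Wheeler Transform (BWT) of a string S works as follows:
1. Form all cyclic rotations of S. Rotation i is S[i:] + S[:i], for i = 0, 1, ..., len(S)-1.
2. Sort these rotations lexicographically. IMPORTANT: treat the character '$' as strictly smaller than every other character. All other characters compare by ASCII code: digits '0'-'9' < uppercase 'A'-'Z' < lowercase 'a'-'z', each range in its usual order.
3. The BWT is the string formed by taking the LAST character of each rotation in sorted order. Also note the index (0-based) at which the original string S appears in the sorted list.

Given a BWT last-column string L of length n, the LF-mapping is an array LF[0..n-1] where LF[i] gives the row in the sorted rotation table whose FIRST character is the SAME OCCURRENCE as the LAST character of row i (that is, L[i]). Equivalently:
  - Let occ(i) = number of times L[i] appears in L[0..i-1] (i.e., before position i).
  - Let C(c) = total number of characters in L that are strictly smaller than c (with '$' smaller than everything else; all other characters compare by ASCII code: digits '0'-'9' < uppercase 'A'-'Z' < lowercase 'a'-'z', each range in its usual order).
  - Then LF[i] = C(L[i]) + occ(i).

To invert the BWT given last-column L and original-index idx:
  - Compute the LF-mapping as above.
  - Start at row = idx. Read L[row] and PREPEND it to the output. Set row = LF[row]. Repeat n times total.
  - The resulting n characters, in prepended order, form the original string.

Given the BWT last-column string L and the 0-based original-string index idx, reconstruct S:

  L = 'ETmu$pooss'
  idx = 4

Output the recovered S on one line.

LF mapping: 1 2 3 9 0 6 4 5 7 8
Walk LF starting at row 4, prepending L[row]:
  step 1: row=4, L[4]='$', prepend. Next row=LF[4]=0
  step 2: row=0, L[0]='E', prepend. Next row=LF[0]=1
  step 3: row=1, L[1]='T', prepend. Next row=LF[1]=2
  step 4: row=2, L[2]='m', prepend. Next row=LF[2]=3
  step 5: row=3, L[3]='u', prepend. Next row=LF[3]=9
  step 6: row=9, L[9]='s', prepend. Next row=LF[9]=8
  step 7: row=8, L[8]='s', prepend. Next row=LF[8]=7
  step 8: row=7, L[7]='o', prepend. Next row=LF[7]=5
  step 9: row=5, L[5]='p', prepend. Next row=LF[5]=6
  step 10: row=6, L[6]='o', prepend. Next row=LF[6]=4
Reversed output: opossumTE$

Answer: opossumTE$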